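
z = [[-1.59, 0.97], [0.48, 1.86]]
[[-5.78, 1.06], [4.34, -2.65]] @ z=[[9.7, -3.64], [-8.17, -0.72]]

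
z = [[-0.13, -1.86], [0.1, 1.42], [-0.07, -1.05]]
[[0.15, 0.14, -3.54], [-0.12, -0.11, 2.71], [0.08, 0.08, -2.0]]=z @ [[-0.61, -0.09, -0.21], [-0.04, -0.07, 1.92]]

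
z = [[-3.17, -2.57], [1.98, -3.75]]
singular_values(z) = [4.55, 3.73]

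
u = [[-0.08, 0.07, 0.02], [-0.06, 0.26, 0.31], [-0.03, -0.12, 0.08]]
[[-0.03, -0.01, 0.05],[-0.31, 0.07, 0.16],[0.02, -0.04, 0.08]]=u@[[-0.2, 0.36, -0.61], [-0.52, 0.31, -0.15], [-0.59, 0.05, 0.54]]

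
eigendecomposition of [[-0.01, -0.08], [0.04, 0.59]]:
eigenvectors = [[-1.00,0.13],[0.07,-0.99]]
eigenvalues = [-0.0, 0.58]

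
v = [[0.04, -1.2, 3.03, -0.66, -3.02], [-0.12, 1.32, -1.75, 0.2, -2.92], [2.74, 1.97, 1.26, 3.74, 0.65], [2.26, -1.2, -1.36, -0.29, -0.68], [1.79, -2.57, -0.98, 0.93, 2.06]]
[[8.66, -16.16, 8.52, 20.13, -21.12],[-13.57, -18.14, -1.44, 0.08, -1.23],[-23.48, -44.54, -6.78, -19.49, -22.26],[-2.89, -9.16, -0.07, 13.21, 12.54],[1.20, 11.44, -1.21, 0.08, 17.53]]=v @ [[-1.44, -7.47, -0.44, 3.73, 0.5], [-2.79, -5.52, -1.36, -2.54, -3.1], [2.39, -2.77, 1.18, 1.48, -6.3], [-4.85, -3.54, -1.02, -6.64, -3.01], [1.68, 5.44, -0.88, -2.67, 2.57]]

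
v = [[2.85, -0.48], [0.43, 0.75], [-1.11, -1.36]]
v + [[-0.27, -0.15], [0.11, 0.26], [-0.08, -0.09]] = [[2.58, -0.63], [0.54, 1.01], [-1.19, -1.45]]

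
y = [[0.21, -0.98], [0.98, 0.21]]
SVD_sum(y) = [[0.00, -0.98], [0.00, 0.21]] + [[0.21, 0.00], [0.98, 0.00]]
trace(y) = 0.42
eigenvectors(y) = [[0.00+0.71j,0.00-0.71j], [(0.71+0j),(0.71-0j)]]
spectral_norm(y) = 1.00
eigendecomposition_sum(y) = [[0.10+0.49j, (-0.49+0.1j)], [(0.49-0.11j), 0.10+0.49j]] + [[0.10-0.49j, -0.49-0.10j], [(0.49+0.11j), (0.1-0.49j)]]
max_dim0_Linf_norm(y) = 0.98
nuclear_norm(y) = 2.00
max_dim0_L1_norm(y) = 1.19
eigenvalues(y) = [(0.21+0.98j), (0.21-0.98j)]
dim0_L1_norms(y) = [1.19, 1.19]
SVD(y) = [[-0.98, -0.21], [0.21, -0.98]] @ diag([1.0022474744293448, 1.0022474744293446]) @ [[0.00, 1.00], [-1.0, -0.00]]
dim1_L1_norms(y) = [1.19, 1.19]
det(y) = 1.00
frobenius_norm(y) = 1.42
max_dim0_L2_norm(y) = 1.0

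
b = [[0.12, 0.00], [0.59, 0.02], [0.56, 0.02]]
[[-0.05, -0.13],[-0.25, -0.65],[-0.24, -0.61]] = b @ [[-0.38, -1.10], [-1.38, 0.12]]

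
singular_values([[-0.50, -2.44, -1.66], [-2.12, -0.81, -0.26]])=[3.32, 1.77]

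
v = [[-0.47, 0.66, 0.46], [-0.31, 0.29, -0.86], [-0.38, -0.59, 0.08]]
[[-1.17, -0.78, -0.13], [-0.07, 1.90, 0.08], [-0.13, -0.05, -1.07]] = v @ [[1.15, -0.34, 1.32], [-0.59, 0.02, 0.92], [-0.53, -2.08, -0.26]]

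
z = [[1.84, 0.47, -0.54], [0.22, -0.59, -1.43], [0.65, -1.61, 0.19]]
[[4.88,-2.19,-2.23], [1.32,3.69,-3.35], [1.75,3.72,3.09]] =z @ [[2.54, -0.91, 0.06], [-0.12, -2.86, -1.54], [-0.48, -1.54, 2.99]]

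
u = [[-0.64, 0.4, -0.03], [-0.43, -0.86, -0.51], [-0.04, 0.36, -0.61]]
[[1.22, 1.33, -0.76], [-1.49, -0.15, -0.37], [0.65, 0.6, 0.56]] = u@[[-0.67, -1.41, 1.39], [1.98, 1.04, 0.25], [0.14, -0.28, -0.86]]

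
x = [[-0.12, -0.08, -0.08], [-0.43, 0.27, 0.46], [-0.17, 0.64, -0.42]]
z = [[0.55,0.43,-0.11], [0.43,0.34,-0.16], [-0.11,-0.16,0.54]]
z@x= [[-0.23, 0.00, 0.20], [-0.17, -0.04, 0.19], [-0.01, 0.31, -0.29]]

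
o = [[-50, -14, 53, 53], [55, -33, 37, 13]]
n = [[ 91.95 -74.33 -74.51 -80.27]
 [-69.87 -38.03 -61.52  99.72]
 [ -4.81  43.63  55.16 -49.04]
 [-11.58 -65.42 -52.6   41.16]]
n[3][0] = -11.58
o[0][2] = 53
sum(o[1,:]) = 72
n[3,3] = 41.16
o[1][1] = -33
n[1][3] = 99.72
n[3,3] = 41.16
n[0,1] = -74.33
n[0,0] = 91.95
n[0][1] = -74.33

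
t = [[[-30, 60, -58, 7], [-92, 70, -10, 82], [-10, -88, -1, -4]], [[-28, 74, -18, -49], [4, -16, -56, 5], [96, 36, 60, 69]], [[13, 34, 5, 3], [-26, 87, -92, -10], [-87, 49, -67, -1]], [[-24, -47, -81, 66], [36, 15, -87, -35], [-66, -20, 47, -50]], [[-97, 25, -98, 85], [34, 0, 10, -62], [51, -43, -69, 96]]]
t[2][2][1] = 49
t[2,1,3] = -10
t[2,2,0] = -87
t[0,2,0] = -10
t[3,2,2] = 47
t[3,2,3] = -50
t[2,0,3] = 3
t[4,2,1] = -43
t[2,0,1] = 34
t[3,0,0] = -24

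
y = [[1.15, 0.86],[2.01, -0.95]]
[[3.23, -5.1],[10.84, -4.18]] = y @ [[4.39,-2.99], [-2.12,-1.93]]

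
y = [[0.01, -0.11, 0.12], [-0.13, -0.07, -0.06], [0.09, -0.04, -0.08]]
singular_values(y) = [0.17, 0.16, 0.11]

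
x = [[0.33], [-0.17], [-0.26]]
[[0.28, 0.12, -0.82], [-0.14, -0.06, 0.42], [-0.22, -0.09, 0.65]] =x@[[0.85, 0.35, -2.49]]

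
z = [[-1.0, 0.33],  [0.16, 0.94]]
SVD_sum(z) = [[-0.71, 0.65], [-0.38, 0.35]] + [[-0.29, -0.32], [0.54, 0.59]]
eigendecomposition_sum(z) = [[-1.01, 0.17], [0.08, -0.01]] + [[0.01, 0.16], [0.08, 0.95]]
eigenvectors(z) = [[-1.0, -0.17], [0.08, -0.99]]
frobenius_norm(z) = 1.42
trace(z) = -0.06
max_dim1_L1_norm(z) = 1.33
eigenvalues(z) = [-1.03, 0.97]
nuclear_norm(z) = 2.00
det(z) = -0.99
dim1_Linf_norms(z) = [1.0, 0.94]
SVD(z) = [[-0.88,-0.47], [-0.47,0.88]] @ diag([1.090601174982912, 0.9103236112097124]) @ [[0.74, -0.67], [0.67, 0.74]]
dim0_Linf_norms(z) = [1.0, 0.94]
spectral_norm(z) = 1.09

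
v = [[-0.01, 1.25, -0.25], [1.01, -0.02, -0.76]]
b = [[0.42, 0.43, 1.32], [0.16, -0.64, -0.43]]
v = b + [[-0.43,0.82,-1.57], [0.85,0.62,-0.33]]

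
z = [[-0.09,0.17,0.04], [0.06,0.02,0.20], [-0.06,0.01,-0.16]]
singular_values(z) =[0.27, 0.2, 0.0]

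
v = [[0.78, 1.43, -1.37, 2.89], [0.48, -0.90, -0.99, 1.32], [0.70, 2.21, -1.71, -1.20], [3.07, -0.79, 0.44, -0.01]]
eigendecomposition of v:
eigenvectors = [[(0.75+0j), (-0.3+0j), -0.11-0.35j, (-0.11+0.35j)], [(0.25+0j), 0.32+0.00j, (0.03-0.34j), (0.03+0.34j)], [(0.07+0j), 0.77+0.00j, -0.76+0.00j, (-0.76-0j)], [0.61+0.00j, 0.47+0.00j, -0.04+0.40j, (-0.04-0.4j)]]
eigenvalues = [(3.49+0j), (-1.78+0j), (-1.77+1.95j), (-1.77-1.95j)]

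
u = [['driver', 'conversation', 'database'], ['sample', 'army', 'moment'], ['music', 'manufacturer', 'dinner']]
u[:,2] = ['database', 'moment', 'dinner']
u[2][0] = 'music'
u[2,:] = ['music', 'manufacturer', 'dinner']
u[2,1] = 'manufacturer'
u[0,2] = 'database'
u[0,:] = ['driver', 'conversation', 'database']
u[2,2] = 'dinner'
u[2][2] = 'dinner'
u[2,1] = 'manufacturer'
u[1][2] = 'moment'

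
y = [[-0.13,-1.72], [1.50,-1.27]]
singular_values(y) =[2.34, 1.18]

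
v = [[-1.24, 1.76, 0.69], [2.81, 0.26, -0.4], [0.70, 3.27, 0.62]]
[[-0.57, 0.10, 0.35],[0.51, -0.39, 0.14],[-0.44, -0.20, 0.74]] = v@[[0.17, -0.16, 0.02], [-0.14, 0.00, 0.23], [-0.16, -0.14, -0.05]]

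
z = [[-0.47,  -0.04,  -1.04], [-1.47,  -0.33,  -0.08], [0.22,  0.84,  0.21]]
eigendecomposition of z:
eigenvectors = [[-0.21+0.45j, (-0.21-0.45j), (-0.51+0j)], [-0.72+0.00j, -0.72-0.00j, 0.60+0.00j], [0.39+0.30j, (0.39-0.3j), 0.62+0.00j]]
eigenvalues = [(-0.72+0.96j), (-0.72-0.96j), (0.84+0j)]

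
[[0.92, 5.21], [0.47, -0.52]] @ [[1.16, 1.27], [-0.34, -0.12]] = [[-0.70,0.54], [0.72,0.66]]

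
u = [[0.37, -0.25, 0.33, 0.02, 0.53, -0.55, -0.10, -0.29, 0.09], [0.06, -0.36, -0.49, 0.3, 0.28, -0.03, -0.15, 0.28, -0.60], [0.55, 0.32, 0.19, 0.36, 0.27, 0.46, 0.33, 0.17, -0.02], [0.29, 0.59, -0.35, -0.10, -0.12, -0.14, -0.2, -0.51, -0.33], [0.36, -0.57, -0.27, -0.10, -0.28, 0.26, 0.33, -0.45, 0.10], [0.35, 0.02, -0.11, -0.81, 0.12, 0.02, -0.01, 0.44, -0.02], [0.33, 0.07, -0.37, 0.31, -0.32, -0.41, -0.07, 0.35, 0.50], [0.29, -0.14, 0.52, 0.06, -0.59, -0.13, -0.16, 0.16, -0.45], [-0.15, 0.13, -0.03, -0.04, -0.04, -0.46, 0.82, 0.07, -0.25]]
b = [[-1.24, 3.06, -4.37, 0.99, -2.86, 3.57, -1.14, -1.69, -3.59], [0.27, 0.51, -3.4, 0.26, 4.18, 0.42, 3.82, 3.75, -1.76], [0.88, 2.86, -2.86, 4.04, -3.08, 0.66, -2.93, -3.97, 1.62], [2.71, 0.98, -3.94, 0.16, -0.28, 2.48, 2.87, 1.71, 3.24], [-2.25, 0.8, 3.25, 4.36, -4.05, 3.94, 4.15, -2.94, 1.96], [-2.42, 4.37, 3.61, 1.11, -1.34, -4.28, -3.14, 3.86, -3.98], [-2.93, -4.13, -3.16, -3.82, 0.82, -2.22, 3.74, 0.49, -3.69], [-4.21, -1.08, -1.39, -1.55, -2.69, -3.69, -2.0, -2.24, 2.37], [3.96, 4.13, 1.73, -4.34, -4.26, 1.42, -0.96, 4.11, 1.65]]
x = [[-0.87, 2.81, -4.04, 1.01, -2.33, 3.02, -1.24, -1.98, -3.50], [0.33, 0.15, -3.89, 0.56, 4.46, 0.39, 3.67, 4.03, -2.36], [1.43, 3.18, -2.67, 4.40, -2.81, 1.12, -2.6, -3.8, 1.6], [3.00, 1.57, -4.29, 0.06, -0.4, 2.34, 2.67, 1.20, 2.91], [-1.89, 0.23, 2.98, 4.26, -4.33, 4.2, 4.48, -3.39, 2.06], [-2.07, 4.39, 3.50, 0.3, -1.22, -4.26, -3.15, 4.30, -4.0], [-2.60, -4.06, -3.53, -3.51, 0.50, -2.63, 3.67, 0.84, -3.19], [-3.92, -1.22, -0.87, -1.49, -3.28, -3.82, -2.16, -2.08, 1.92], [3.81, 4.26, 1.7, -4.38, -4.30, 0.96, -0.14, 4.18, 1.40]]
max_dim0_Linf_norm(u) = 0.82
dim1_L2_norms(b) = [8.3, 7.83, 8.39, 7.19, 9.84, 10.0, 9.15, 7.66, 9.76]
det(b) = -5144272.55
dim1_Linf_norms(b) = [4.37, 4.18, 4.04, 3.94, 4.36, 4.37, 4.13, 4.21, 4.34]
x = b + u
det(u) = -0.99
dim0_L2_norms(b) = [7.91, 8.59, 9.64, 8.57, 8.91, 8.6, 8.87, 9.02, 8.41]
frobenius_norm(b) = 26.21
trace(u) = -0.32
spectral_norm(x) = 13.80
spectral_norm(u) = 1.01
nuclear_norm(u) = 8.99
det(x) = -31615.45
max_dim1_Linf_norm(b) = 4.37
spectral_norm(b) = 13.51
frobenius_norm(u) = 3.00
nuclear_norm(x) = 67.73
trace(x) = -8.93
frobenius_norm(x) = 26.21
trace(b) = -8.61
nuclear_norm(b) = 68.86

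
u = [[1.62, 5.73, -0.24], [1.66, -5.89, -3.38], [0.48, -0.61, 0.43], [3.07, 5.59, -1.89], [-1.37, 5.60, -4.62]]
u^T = [[1.62, 1.66, 0.48, 3.07, -1.37], [5.73, -5.89, -0.61, 5.59, 5.6], [-0.24, -3.38, 0.43, -1.89, -4.62]]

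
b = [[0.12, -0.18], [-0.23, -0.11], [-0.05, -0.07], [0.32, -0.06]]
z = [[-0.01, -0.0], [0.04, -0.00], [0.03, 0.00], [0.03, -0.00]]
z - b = [[-0.13,0.18], [0.27,0.11], [0.08,0.07], [-0.29,0.06]]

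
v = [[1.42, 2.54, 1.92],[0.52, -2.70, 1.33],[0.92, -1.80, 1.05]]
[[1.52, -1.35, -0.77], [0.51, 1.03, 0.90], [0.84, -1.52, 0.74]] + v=[[2.94, 1.19, 1.15], [1.03, -1.67, 2.23], [1.76, -3.32, 1.79]]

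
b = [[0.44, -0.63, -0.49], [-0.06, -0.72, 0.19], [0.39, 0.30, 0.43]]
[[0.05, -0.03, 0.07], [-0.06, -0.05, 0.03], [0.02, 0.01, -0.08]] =b@[[0.09, 0.0, -0.05], [0.05, 0.06, -0.07], [-0.08, -0.01, -0.10]]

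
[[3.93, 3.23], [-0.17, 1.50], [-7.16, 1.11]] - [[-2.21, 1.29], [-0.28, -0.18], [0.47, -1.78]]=[[6.14, 1.94],  [0.11, 1.68],  [-7.63, 2.89]]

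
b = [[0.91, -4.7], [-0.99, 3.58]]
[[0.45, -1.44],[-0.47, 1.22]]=b @ [[0.44, -0.40], [-0.01, 0.23]]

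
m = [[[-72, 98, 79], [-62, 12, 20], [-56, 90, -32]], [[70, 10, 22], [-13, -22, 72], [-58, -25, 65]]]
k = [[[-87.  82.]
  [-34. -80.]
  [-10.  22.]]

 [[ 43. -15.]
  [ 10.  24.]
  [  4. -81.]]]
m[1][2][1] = -25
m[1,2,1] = -25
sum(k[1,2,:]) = -77.0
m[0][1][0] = -62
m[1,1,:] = [-13, -22, 72]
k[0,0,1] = 82.0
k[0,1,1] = -80.0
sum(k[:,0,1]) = 67.0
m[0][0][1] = 98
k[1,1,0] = 10.0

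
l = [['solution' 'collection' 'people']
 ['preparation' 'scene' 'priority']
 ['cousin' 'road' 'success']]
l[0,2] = 'people'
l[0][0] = 'solution'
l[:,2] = ['people', 'priority', 'success']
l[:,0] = ['solution', 'preparation', 'cousin']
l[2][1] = 'road'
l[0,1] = 'collection'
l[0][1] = 'collection'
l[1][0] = 'preparation'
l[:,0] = ['solution', 'preparation', 'cousin']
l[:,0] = ['solution', 'preparation', 'cousin']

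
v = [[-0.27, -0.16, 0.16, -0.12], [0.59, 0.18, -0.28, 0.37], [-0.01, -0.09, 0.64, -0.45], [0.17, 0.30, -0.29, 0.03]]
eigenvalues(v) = [0.88, -0.02, -0.07, -0.2]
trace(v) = 0.58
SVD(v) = [[-0.31, 0.28, 0.16, 0.9], [0.64, -0.57, 0.4, 0.33], [-0.62, -0.77, -0.15, 0.05], [0.34, -0.07, -0.89, 0.29]] @ diag([1.1021586607819762, 0.5143289306861636, 0.28144262744339893, 0.0014439460740263154]) @ [[0.48, 0.29, -0.65, 0.51], [-0.81, -0.19, -0.52, 0.20], [0.16, -0.73, 0.26, 0.61], [0.31, -0.58, -0.48, -0.58]]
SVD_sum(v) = [[-0.16,-0.1,0.22,-0.17], [0.34,0.21,-0.46,0.36], [-0.32,-0.20,0.44,-0.35], [0.18,0.11,-0.24,0.19]] + [[-0.11, -0.03, -0.07, 0.03], [0.24, 0.06, 0.15, -0.06], [0.32, 0.08, 0.21, -0.08], [0.03, 0.01, 0.02, -0.01]] + [[0.01, -0.03, 0.01, 0.03], [0.02, -0.08, 0.03, 0.07], [-0.01, 0.03, -0.01, -0.03], [-0.04, 0.18, -0.07, -0.15]] + [[0.00, -0.00, -0.0, -0.00],[0.0, -0.0, -0.0, -0.0],[0.00, -0.00, -0.00, -0.00],[0.00, -0.0, -0.00, -0.0]]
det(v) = -0.00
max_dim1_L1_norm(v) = 1.42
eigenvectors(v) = [[0.2, 0.33, 0.38, -0.27], [-0.36, -0.56, -0.44, -0.09], [0.83, -0.48, -0.47, 0.44], [-0.37, -0.59, -0.66, 0.85]]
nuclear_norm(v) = 1.90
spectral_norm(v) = 1.10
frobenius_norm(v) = 1.25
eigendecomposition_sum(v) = [[-0.04, -0.05, 0.16, -0.10], [0.08, 0.09, -0.28, 0.18], [-0.18, -0.22, 0.64, -0.41], [0.08, 0.1, -0.29, 0.18]] + [[0.08, 0.03, 0.0, 0.03],[-0.14, -0.05, -0.01, -0.04],[-0.12, -0.04, -0.01, -0.04],[-0.15, -0.05, -0.01, -0.05]] + [[-0.51, -0.12, -0.0, -0.17], [0.58, 0.14, 0.00, 0.2], [0.62, 0.15, 0.0, 0.21], [0.89, 0.21, 0.0, 0.3]] + [[0.2, -0.01, 0.00, 0.13], [0.07, -0.00, 0.0, 0.04], [-0.34, 0.02, -0.00, -0.21], [-0.65, 0.04, -0.00, -0.4]]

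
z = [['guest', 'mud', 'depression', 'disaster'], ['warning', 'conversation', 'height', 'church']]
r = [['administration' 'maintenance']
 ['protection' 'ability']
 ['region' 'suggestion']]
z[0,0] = 'guest'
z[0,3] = 'disaster'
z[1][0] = 'warning'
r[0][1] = 'maintenance'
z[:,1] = ['mud', 'conversation']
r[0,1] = 'maintenance'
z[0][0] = 'guest'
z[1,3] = 'church'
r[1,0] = 'protection'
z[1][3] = 'church'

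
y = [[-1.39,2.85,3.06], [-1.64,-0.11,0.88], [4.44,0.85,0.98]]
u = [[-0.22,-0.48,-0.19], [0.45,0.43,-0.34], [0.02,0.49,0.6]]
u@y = [[0.25, -0.74, -1.28], [-2.84, 0.95, 1.42], [1.83, 0.51, 1.08]]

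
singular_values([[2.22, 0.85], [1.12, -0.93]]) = [2.52, 1.2]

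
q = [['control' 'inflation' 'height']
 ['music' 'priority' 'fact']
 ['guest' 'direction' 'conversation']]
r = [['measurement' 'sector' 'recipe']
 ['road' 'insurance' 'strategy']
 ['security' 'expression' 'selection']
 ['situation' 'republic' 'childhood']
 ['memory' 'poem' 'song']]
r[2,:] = ['security', 'expression', 'selection']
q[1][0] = 'music'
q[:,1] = ['inflation', 'priority', 'direction']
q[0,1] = 'inflation'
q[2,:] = ['guest', 'direction', 'conversation']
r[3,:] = ['situation', 'republic', 'childhood']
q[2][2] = 'conversation'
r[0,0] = 'measurement'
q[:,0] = ['control', 'music', 'guest']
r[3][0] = 'situation'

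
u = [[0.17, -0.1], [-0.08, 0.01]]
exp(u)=[[1.19, -0.11],[-0.09, 1.01]]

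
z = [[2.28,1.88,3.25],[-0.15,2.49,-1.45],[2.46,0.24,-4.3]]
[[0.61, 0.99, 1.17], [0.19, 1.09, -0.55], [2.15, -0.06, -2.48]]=z @ [[0.54, 0.0, -0.19],  [0.0, 0.46, 0.04],  [-0.19, 0.04, 0.47]]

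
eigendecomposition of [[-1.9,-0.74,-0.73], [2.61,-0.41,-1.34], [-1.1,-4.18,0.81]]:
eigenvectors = [[0.07+0.00j, -0.27-0.47j, (-0.27+0.47j)], [0.43+0.00j, -0.40+0.35j, (-0.4-0.35j)], [-0.90+0.00j, -0.65+0.00j, (-0.65-0j)]]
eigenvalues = [(2.87+0j), (-2.19+1.49j), (-2.19-1.49j)]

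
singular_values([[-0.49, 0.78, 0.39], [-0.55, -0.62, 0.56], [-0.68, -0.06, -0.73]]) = [1.0, 1.0, 1.0]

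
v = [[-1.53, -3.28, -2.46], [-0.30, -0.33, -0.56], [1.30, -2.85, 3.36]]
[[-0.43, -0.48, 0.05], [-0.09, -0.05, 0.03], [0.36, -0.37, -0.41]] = v @ [[0.01, 0.08, -0.13], [0.03, 0.13, 0.06], [0.13, -0.03, -0.02]]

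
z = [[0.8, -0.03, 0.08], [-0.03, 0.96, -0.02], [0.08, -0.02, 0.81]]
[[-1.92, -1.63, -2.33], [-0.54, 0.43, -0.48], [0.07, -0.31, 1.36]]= z@[[-2.45, -2.00, -3.13],[-0.63, 0.38, -0.56],[0.31, -0.18, 1.97]]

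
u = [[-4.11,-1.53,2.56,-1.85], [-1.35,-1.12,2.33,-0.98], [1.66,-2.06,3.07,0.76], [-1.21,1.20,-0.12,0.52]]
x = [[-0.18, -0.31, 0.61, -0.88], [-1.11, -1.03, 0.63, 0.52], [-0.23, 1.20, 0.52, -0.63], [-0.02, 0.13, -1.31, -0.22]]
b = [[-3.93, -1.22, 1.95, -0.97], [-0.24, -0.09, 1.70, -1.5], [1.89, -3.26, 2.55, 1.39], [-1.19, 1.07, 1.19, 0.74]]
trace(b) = -0.73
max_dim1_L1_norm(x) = 3.29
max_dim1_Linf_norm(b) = 3.93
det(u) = -13.25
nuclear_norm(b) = 13.31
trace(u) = -1.64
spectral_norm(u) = 6.23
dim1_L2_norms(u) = [5.4, 3.08, 4.12, 1.79]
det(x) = 2.35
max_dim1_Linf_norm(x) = 1.31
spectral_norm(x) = 1.98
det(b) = -74.26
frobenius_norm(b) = 7.35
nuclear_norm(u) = 12.17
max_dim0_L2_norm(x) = 1.66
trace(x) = -0.91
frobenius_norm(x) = 2.86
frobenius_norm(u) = 7.67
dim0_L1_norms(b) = [7.25, 5.64, 7.39, 4.6]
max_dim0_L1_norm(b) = 7.39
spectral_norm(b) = 4.99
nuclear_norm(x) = 5.35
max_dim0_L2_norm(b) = 4.53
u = b + x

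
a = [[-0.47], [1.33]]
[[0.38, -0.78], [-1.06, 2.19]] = a @[[-0.80, 1.65]]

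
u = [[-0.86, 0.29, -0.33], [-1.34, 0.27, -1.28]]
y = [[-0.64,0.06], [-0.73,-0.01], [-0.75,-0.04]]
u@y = [[0.59, -0.04],[1.62, -0.03]]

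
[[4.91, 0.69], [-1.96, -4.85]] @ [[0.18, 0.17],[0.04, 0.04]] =[[0.91, 0.86], [-0.55, -0.53]]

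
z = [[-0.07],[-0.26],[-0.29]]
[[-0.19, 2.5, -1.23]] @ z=[[-0.28]]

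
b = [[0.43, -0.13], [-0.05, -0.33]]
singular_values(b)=[0.45, 0.33]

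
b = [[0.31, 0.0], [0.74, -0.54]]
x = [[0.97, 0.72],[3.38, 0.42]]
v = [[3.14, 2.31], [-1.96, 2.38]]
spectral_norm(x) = 3.57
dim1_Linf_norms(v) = [3.14, 2.38]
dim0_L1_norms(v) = [5.1, 4.69]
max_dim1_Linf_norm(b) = 0.74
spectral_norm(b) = 0.95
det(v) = 12.00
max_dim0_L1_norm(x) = 4.35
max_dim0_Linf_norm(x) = 3.38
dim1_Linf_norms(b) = [0.31, 0.74]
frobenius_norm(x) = 3.61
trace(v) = 5.52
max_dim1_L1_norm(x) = 3.8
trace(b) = -0.23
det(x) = -2.03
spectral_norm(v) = 3.91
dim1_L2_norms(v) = [3.9, 3.08]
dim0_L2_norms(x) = [3.52, 0.83]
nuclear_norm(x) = 4.14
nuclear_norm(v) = 6.98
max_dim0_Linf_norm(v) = 3.14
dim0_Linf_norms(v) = [3.14, 2.38]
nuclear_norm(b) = 1.13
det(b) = -0.17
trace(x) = 1.39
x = b @ v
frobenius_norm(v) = 4.97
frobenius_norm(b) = 0.97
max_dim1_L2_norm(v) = 3.9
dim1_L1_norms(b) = [0.31, 1.28]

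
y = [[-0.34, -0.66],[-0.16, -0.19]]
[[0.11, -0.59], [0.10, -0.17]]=y@ [[-1.14,0.04], [0.42,0.88]]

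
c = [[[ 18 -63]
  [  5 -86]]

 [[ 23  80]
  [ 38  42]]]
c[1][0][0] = 23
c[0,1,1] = -86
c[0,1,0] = 5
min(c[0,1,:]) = -86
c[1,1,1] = 42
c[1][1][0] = 38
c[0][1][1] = -86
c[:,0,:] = [[18, -63], [23, 80]]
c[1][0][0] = 23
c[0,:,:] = [[18, -63], [5, -86]]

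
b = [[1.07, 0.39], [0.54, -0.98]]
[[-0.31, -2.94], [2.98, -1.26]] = b @ [[0.68, -2.68], [-2.67, -0.19]]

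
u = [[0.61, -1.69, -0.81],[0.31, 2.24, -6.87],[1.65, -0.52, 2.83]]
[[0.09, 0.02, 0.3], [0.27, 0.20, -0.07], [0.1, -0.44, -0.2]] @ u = [[0.56, -0.26, 0.64], [0.11, 0.03, -1.79], [-0.41, -1.05, 2.38]]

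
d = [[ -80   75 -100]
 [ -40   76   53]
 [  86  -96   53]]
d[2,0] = 86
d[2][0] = 86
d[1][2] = 53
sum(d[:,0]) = -34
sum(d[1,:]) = 89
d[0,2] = -100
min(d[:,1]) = -96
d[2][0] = 86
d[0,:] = [-80, 75, -100]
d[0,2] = -100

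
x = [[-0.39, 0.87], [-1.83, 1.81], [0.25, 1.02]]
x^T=[[-0.39, -1.83, 0.25], [0.87, 1.81, 1.02]]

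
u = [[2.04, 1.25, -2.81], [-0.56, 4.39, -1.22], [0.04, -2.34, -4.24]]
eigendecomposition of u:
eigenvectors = [[-0.97, 0.67, 0.36], [-0.25, 0.72, 0.15], [0.08, -0.2, 0.92]]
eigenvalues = [2.59, 4.2, -4.6]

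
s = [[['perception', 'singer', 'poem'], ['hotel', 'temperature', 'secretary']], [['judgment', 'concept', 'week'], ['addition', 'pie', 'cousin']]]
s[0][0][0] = 'perception'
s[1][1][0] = 'addition'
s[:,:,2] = [['poem', 'secretary'], ['week', 'cousin']]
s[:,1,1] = ['temperature', 'pie']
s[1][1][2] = 'cousin'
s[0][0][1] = 'singer'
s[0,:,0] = ['perception', 'hotel']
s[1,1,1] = 'pie'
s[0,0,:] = ['perception', 'singer', 'poem']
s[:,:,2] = [['poem', 'secretary'], ['week', 'cousin']]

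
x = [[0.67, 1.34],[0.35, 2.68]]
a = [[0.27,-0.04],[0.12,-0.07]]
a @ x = [[0.17, 0.25], [0.06, -0.03]]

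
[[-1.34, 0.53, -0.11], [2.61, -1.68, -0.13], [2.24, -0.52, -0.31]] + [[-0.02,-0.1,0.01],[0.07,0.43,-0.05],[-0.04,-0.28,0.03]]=[[-1.36, 0.43, -0.1], [2.68, -1.25, -0.18], [2.20, -0.8, -0.28]]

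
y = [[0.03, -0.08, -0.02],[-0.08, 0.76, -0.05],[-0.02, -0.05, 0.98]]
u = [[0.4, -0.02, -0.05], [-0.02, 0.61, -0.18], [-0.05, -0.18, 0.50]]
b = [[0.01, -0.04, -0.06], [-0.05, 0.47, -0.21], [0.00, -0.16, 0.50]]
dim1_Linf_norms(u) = [0.4, 0.61, 0.5]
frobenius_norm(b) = 0.74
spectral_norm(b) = 0.67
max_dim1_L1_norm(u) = 0.81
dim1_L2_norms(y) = [0.09, 0.77, 0.98]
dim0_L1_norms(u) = [0.47, 0.81, 0.73]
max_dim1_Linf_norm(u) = 0.61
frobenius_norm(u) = 0.92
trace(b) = 0.98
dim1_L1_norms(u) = [0.47, 0.81, 0.73]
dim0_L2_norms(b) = [0.05, 0.5, 0.55]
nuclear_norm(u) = 1.51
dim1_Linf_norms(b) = [0.06, 0.47, 0.5]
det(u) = 0.11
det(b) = 0.00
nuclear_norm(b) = 0.99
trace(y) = 1.77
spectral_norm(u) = 0.74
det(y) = 0.02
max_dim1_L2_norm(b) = 0.52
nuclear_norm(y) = 1.77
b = u @ y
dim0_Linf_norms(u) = [0.4, 0.61, 0.5]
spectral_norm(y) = 0.99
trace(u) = 1.51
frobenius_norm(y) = 1.25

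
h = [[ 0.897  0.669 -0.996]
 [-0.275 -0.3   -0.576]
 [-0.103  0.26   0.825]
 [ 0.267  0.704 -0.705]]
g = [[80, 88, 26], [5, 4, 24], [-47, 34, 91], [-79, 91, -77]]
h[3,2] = -0.705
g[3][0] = -79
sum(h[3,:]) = 0.266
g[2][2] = 91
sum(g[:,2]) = 64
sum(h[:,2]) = -1.452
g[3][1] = 91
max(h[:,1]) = 0.704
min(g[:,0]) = -79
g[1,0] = 5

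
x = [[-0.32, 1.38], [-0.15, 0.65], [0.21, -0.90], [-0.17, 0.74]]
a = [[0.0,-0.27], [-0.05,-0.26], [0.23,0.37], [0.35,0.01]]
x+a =[[-0.32, 1.11], [-0.20, 0.39], [0.44, -0.53], [0.18, 0.75]]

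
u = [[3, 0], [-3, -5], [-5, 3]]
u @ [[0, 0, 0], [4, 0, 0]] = [[0, 0, 0], [-20, 0, 0], [12, 0, 0]]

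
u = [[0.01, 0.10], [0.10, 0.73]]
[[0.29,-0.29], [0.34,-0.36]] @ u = [[-0.03, -0.18], [-0.03, -0.23]]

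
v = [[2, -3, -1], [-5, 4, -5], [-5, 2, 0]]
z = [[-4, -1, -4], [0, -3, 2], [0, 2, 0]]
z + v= [[-2, -4, -5], [-5, 1, -3], [-5, 4, 0]]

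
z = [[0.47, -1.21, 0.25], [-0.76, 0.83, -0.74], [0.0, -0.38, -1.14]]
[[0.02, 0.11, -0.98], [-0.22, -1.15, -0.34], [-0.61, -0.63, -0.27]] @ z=[[-0.07, 0.44, 1.04], [0.77, -0.56, 1.18], [0.19, 0.32, 0.62]]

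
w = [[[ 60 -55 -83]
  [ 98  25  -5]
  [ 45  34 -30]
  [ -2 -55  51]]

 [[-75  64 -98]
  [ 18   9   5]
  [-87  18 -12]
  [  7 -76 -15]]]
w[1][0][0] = -75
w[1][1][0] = 18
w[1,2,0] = -87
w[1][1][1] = 9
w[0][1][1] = 25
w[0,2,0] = 45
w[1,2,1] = 18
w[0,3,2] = 51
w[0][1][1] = 25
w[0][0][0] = 60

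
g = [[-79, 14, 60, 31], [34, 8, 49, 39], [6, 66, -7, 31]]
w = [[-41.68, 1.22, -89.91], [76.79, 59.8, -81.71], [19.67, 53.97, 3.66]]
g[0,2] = 60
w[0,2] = -89.91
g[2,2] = -7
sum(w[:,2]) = -167.96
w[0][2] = -89.91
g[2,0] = 6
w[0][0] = -41.68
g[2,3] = 31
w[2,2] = 3.66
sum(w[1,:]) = 54.88000000000001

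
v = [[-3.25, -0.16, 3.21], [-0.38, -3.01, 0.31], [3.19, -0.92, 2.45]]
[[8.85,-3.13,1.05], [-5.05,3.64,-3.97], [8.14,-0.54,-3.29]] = v@[[0.52, 0.14, -0.53], [1.96, -1.32, 1.37], [3.38, -0.90, -0.14]]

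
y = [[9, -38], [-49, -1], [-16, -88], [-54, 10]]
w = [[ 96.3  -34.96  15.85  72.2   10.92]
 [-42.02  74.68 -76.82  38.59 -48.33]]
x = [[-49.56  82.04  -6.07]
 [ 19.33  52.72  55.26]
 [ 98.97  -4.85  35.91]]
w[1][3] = 38.59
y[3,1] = 10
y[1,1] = -1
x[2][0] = 98.97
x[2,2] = 35.91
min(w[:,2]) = -76.82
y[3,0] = -54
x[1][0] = 19.33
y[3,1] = 10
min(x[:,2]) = -6.07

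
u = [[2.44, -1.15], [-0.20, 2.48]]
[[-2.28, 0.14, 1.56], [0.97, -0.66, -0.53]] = u @ [[-0.78, -0.07, 0.56], [0.33, -0.27, -0.17]]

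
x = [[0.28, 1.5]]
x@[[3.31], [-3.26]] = [[-3.96]]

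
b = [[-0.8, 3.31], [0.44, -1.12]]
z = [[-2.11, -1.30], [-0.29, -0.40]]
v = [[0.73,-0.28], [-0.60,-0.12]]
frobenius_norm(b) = 3.61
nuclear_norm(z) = 2.71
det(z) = 0.47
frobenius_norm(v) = 0.99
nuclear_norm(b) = 3.76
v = b @ z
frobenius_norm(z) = 2.53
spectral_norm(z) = 2.52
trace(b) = -1.92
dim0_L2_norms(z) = [2.13, 1.36]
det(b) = -0.56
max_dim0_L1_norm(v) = 1.33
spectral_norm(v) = 0.96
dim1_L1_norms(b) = [4.11, 1.56]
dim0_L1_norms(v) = [1.33, 0.4]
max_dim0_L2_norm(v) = 0.94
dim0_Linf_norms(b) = [0.8, 3.31]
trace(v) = 0.61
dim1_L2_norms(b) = [3.41, 1.2]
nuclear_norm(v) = 1.22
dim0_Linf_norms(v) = [0.73, 0.28]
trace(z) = -2.51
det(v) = -0.26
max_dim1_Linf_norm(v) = 0.73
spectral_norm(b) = 3.61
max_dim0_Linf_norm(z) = 2.11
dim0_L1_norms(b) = [1.24, 4.43]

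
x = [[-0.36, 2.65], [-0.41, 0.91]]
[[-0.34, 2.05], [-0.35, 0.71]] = x @ [[0.81,-0.02],  [-0.02,0.77]]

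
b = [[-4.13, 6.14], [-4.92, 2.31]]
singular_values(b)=[8.88, 2.33]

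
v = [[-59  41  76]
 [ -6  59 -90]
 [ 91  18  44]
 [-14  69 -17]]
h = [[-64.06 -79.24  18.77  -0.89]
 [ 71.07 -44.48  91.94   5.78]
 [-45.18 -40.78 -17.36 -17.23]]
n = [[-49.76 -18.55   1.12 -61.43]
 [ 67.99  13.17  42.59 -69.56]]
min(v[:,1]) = 18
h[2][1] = -40.78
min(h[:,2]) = -17.36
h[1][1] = -44.48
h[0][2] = 18.77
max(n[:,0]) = 67.99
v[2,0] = 91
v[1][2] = -90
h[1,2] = 91.94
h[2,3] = -17.23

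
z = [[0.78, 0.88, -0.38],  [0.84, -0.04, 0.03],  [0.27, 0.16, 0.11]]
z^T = [[0.78, 0.84, 0.27], [0.88, -0.04, 0.16], [-0.38, 0.03, 0.11]]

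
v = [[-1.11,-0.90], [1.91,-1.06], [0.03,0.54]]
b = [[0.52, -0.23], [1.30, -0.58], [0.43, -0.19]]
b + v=[[-0.59, -1.13], [3.21, -1.64], [0.46, 0.35]]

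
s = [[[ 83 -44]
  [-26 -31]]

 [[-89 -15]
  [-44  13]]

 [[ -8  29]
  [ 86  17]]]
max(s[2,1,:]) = 86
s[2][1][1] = 17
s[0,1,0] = -26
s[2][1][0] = 86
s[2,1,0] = 86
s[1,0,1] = -15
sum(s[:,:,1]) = -31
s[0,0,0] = 83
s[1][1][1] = 13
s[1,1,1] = 13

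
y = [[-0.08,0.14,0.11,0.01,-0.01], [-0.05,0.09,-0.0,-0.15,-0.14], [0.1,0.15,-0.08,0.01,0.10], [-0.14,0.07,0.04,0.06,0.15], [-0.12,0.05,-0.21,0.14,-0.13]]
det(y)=0.000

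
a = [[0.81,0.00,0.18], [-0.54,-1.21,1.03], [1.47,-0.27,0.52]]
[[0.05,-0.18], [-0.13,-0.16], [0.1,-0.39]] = a@[[0.14,-0.22], [-0.24,0.21], [-0.33,-0.02]]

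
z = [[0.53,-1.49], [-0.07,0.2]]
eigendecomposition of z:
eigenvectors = [[0.99, 0.94], [-0.13, 0.33]]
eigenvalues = [0.73, 0.0]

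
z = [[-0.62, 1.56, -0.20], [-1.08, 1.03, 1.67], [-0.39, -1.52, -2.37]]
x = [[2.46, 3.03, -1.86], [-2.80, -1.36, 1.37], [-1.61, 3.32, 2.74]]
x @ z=[[-4.07, 9.79, 8.98], [2.67, -7.85, -4.96], [-3.66, -3.26, -0.63]]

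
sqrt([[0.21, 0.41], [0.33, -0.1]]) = [[0.47+0.18j, 0.35-0.30j],  [0.28-0.24j, (0.21+0.41j)]]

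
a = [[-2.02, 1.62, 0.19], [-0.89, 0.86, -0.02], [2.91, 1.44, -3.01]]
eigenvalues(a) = [-3.38, -0.8, 0.01]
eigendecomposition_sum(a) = [[-0.61,  0.12,  0.32],  [-0.10,  0.02,  0.05],  [5.27,  -1.07,  -2.78]] + [[-1.40, 1.48, -0.13], [-0.78, 0.83, -0.07], [-2.35, 2.49, -0.22]] + [[-0.01, 0.01, -0.0], [-0.01, 0.01, -0.0], [-0.01, 0.02, -0.00]]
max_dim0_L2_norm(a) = 3.65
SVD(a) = [[-0.30,-0.84,0.44], [-0.11,-0.43,-0.90], [0.95,-0.32,0.03]] @ diag([4.587617827252132, 2.6131514483725926, 0.0014761255498562196]) @ [[0.75, 0.17, -0.63], [0.45, -0.84, 0.31], [-0.48, -0.51, -0.71]]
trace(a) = -4.17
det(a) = 0.02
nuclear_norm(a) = 7.20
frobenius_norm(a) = 5.28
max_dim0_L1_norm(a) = 5.82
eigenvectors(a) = [[-0.12, -0.49, 0.48], [-0.02, -0.27, 0.52], [0.99, -0.83, 0.71]]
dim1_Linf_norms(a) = [2.02, 0.89, 3.01]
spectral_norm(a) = 4.59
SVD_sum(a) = [[-1.03, -0.23, 0.87],[-0.39, -0.09, 0.32],[3.28, 0.75, -2.76]] + [[-0.99, 1.85, -0.68], [-0.51, 0.95, -0.34], [-0.37, 0.69, -0.25]] + [[-0.0, -0.0, -0.0],  [0.0, 0.00, 0.00],  [-0.0, -0.00, -0.00]]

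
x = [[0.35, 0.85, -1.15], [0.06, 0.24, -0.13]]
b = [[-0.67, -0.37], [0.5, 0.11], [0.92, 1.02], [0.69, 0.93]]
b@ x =[[-0.26,-0.66,0.82],[0.18,0.45,-0.59],[0.38,1.03,-1.19],[0.30,0.81,-0.91]]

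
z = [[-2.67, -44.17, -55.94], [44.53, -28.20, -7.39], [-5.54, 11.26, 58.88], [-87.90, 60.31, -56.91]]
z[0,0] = -2.67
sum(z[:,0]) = -51.580000000000005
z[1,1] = -28.2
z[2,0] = -5.54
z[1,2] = -7.39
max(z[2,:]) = 58.88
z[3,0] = -87.9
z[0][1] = -44.17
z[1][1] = -28.2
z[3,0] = -87.9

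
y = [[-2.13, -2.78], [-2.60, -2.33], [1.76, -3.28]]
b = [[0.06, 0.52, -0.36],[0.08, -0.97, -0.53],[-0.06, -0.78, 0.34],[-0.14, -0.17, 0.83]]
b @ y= [[-2.11, -0.2], [1.42, 3.78], [2.75, 0.87], [2.20, -1.94]]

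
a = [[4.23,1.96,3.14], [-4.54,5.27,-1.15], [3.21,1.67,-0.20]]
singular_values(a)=[7.72, 5.58, 1.91]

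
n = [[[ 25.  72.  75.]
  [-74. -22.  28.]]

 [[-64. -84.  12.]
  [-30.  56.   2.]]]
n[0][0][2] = 75.0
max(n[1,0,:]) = 12.0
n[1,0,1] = -84.0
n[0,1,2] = 28.0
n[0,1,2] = 28.0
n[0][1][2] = 28.0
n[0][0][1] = 72.0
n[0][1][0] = -74.0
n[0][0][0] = 25.0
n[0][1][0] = -74.0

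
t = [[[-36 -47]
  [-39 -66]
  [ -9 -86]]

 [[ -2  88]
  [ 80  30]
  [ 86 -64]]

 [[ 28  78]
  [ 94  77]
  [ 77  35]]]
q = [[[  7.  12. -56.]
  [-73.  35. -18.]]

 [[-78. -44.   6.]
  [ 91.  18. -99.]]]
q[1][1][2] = -99.0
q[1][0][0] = -78.0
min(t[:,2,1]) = -86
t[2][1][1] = 77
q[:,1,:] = [[-73.0, 35.0, -18.0], [91.0, 18.0, -99.0]]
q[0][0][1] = 12.0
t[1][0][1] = 88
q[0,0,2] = -56.0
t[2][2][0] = 77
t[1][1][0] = 80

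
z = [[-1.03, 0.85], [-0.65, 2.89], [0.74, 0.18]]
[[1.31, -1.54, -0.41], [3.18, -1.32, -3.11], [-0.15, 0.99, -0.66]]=z @[[-0.45, 1.37, -0.60],[1.00, -0.15, -1.21]]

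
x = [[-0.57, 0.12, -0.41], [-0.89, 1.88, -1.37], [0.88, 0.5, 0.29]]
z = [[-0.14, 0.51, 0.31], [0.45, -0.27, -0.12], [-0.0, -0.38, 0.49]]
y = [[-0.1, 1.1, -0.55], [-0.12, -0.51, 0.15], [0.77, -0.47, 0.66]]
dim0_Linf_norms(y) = [0.77, 1.1, 0.66]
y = z @ x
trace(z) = 0.08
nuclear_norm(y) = 2.33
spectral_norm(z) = 0.77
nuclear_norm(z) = 1.68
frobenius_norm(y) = 1.75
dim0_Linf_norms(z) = [0.45, 0.51, 0.49]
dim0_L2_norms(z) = [0.47, 0.69, 0.59]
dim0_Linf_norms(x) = [0.89, 1.88, 1.37]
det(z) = -0.14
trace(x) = 1.60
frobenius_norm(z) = 1.02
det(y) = -0.01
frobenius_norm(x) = 2.80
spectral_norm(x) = 2.55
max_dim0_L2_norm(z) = 0.69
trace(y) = 0.05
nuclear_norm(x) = 3.71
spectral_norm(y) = 1.59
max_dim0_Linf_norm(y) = 1.1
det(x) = 0.05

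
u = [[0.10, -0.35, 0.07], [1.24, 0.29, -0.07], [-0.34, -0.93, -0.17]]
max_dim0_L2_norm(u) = 1.29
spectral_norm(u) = 1.44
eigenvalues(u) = [(0.27+0.67j), (0.27-0.67j), (-0.32+0j)]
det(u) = -0.17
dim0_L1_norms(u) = [1.68, 1.57, 0.31]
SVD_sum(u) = [[-0.09, -0.06, -0.0], [1.01, 0.65, 0.03], [-0.67, -0.43, -0.02]] + [[0.18, -0.27, -0.05], [0.23, -0.36, -0.07], [0.33, -0.51, -0.10]] + [[0.01, -0.02, 0.13], [-0.0, 0.00, -0.02], [-0.0, 0.01, -0.05]]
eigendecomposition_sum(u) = [[(0.05+0.36j), (-0.18+0.08j), (0.03-0j)],[(0.59-0.16j), (0.16+0.28j), (-0.01-0.05j)],[(-0.36+0.61j), -0.36-0.10j, (0.05+0.03j)]] + [[(0.05-0.36j),(-0.18-0.08j),(0.03+0j)],[(0.59+0.16j),(0.16-0.28j),(-0.01+0.05j)],[(-0.36-0.61j),-0.36+0.10j,0.05-0.03j]] + [[-0.01+0.00j, 0.01+0.00j, (0.01-0j)], [0.06-0.00j, (-0.03-0j), -0.05+0.00j], [0.38-0.00j, (-0.2-0j), (-0.27+0j)]]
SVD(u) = [[0.07, 0.4, -0.91], [-0.83, 0.53, 0.17], [0.55, 0.75, 0.37]] @ diag([1.4401530538298084, 0.8243065368935676, 0.14098905907626294]) @ [[-0.84, -0.54, -0.02], [0.54, -0.83, -0.16], [-0.07, 0.15, -0.99]]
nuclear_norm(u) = 2.41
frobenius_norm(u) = 1.67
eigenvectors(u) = [[(-0.28+0.23j), -0.28-0.23j, -0.03+0.00j], [(0.44+0.43j), 0.44-0.43j, 0.17+0.00j], [(-0.71+0j), -0.71-0.00j, (0.99+0j)]]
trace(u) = 0.22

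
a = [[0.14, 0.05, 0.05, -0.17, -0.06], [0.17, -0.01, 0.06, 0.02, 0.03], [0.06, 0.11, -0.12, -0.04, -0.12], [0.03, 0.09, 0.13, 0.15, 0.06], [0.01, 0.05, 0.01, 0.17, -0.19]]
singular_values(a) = [0.3, 0.28, 0.25, 0.11, 0.09]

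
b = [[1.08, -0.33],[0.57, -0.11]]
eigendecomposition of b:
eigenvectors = [[0.87, 0.31], [0.49, 0.95]]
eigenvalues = [0.89, 0.08]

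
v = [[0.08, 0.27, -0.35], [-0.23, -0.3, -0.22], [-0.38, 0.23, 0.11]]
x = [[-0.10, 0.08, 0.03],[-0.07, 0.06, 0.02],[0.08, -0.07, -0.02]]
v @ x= [[-0.05, 0.05, 0.01], [0.03, -0.02, -0.01], [0.03, -0.02, -0.01]]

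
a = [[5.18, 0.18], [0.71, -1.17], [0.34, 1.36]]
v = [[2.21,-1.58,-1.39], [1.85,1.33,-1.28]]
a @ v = [[11.78, -7.94, -7.43],  [-0.6, -2.68, 0.51],  [3.27, 1.27, -2.21]]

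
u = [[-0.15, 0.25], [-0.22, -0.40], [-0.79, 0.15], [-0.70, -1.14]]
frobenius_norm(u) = 1.65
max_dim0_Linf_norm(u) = 1.14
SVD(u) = [[0.07, 0.35], [-0.31, -0.09], [-0.25, 0.91], [-0.91, -0.19]] @ diag([1.4548596130099334, 0.7829326321163187]) @ [[0.62,  0.79], [-0.79,  0.62]]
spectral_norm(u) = 1.45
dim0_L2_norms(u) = [1.09, 1.24]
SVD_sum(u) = [[0.06, 0.08], [-0.28, -0.35], [-0.23, -0.29], [-0.82, -1.05]] + [[-0.21, 0.17], [0.06, -0.05], [-0.56, 0.44], [0.12, -0.09]]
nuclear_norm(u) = 2.24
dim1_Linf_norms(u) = [0.25, 0.4, 0.79, 1.14]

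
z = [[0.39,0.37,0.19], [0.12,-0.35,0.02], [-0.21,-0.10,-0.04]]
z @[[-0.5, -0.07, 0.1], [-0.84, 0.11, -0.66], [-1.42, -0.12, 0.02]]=[[-0.78, -0.01, -0.20], [0.21, -0.05, 0.24], [0.25, 0.01, 0.04]]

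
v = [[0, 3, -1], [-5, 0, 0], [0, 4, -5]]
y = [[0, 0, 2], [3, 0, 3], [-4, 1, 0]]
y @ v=[[0, 8, -10], [0, 21, -18], [-5, -12, 4]]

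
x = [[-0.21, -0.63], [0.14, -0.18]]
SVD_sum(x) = [[-0.17, -0.64], [-0.04, -0.13]] + [[-0.04, 0.01], [0.18, -0.05]]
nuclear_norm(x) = 0.86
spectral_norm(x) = 0.68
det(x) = 0.13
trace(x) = -0.39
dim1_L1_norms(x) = [0.84, 0.32]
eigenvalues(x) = [(-0.2+0.3j), (-0.2-0.3j)]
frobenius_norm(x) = 0.70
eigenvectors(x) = [[0.90+0.00j, (0.9-0j)], [(-0.02-0.43j), -0.02+0.43j]]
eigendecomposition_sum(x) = [[(-0.1+0.14j), (-0.31-0.21j)],[0.07+0.05j, (-0.09+0.15j)]] + [[-0.10-0.14j, (-0.31+0.21j)], [(0.07-0.05j), -0.09-0.15j]]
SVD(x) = [[0.98, 0.2], [0.20, -0.98]] @ diag([0.6770256667134732, 0.1861081583681302]) @ [[-0.26, -0.97], [-0.97, 0.26]]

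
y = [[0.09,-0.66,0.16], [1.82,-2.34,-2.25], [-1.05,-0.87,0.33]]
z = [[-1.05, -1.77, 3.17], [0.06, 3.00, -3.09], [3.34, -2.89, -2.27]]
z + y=[[-0.96, -2.43, 3.33],[1.88, 0.66, -5.34],[2.29, -3.76, -1.94]]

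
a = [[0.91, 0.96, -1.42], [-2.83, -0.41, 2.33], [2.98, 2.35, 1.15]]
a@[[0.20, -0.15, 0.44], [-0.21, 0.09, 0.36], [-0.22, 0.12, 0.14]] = [[0.29, -0.22, 0.55], [-0.99, 0.67, -1.07], [-0.15, -0.10, 2.32]]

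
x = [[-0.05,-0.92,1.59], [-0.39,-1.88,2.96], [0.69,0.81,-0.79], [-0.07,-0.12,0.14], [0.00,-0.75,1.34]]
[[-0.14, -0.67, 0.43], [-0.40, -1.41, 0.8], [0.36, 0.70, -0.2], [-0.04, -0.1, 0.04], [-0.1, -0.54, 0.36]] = x@[[0.29,0.28,0.08], [0.28,0.52,-0.11], [0.08,-0.11,0.21]]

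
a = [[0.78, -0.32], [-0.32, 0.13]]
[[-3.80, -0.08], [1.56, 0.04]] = a @ [[-4.19, -1.76], [1.65, -4.03]]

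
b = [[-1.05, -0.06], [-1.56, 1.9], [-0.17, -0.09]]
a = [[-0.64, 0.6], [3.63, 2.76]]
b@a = [[0.45, -0.8],[7.9, 4.31],[-0.22, -0.35]]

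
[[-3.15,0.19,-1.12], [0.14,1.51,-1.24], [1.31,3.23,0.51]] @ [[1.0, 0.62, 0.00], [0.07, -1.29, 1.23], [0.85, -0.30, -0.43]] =[[-4.09, -1.86, 0.72], [-0.81, -1.49, 2.39], [1.97, -3.51, 3.75]]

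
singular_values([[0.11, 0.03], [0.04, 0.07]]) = [0.13, 0.05]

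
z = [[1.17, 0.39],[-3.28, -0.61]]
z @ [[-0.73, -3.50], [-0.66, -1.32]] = [[-1.11, -4.61], [2.80, 12.29]]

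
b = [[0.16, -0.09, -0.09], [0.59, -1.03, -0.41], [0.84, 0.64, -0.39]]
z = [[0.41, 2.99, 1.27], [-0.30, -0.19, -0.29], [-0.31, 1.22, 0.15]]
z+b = [[0.57, 2.9, 1.18], [0.29, -1.22, -0.70], [0.53, 1.86, -0.24]]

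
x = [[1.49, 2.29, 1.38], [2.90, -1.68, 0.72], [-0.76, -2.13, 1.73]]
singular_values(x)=[3.64, 3.47, 1.99]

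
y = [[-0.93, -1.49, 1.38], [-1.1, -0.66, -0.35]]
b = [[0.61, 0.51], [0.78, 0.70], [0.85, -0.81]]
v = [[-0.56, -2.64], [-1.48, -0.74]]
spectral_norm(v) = 2.93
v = y @ b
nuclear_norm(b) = 2.49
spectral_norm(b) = 1.33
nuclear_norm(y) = 3.44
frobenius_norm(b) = 1.76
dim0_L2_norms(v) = [1.58, 2.74]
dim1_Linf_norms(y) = [1.49, 1.1]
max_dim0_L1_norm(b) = 2.24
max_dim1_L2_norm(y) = 2.23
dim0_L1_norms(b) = [2.24, 2.02]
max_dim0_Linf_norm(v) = 2.64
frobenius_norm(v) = 3.17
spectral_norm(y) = 2.37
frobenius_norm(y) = 2.60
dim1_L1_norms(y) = [3.8, 2.11]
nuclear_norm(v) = 4.12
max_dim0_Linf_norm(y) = 1.49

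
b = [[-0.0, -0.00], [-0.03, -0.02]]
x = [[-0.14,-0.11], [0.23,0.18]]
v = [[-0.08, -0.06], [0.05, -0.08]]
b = v @ x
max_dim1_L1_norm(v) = 0.14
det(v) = 0.01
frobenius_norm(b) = 0.04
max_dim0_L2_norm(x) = 0.27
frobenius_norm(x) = 0.34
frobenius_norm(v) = 0.14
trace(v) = -0.16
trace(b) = -0.02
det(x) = 0.00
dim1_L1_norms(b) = [0.0, 0.05]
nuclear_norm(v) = 0.19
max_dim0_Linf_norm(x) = 0.23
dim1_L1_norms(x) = [0.25, 0.41]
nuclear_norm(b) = 0.04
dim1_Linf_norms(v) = [0.08, 0.08]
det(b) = 0.00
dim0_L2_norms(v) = [0.09, 0.1]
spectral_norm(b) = 0.04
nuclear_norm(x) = 0.34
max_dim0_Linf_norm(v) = 0.08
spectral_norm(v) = 0.10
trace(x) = 0.04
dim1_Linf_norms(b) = [0.0, 0.03]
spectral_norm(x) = 0.34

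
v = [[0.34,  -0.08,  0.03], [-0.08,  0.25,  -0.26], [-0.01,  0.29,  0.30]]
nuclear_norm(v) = 1.12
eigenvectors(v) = [[-0.96+0.00j, -0.21-0.05j, (-0.21+0.05j)], [(-0+0j), (-0.06+0.65j), (-0.06-0.65j)], [(0.29+0j), (0.73+0j), (0.73-0j)]]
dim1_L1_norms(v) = [0.45, 0.59, 0.6]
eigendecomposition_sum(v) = [[0.36+0.00j, 0.03+0.00j, (0.11+0j)], [0j, 0.00+0.00j, 0.00+0.00j], [(-0.11+0j), (-0.01-0j), (-0.03-0j)]] + [[(-0.01-0.02j), -0.05+0.03j, (-0.04-0.05j)], [-0.04+0.04j, (0.12+0.15j), -0.13+0.14j], [0.05+0.04j, (0.15-0.15j), 0.17+0.13j]] + [[(-0.01+0.02j), (-0.05-0.03j), (-0.04+0.05j)],[-0.04-0.04j, 0.12-0.15j, (-0.13-0.14j)],[0.05-0.04j, 0.15+0.15j, (0.17-0.13j)]]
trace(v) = 0.89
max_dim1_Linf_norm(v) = 0.34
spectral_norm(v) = 0.44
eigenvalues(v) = [(0.33+0j), (0.28+0.26j), (0.28-0.26j)]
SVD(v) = [[0.62, 0.24, -0.75],[-0.59, -0.48, -0.65],[-0.51, 0.84, -0.16]] @ diag([0.43590627630438483, 0.41462100633705756, 0.2677221309165362]) @ [[0.6, -0.8, 0.04], [0.27, 0.25, 0.93], [-0.75, -0.55, 0.37]]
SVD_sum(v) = [[0.16,  -0.22,  0.01], [-0.16,  0.21,  -0.01], [-0.14,  0.18,  -0.01]] + [[0.03, 0.02, 0.09], [-0.05, -0.05, -0.19], [0.09, 0.09, 0.32]] + [[0.15, 0.11, -0.07],[0.13, 0.10, -0.06],[0.03, 0.02, -0.02]]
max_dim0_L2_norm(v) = 0.4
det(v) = 0.05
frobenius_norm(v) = 0.66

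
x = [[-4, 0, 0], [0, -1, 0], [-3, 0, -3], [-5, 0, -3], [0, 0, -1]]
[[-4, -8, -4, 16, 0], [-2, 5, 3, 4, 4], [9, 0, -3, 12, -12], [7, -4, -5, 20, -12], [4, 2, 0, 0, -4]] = x@[[1, 2, 1, -4, 0], [2, -5, -3, -4, -4], [-4, -2, 0, 0, 4]]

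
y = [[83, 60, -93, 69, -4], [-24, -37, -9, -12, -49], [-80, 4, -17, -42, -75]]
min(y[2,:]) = -80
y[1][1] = -37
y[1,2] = -9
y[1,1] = -37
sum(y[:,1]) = 27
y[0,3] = 69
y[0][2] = -93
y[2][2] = -17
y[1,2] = -9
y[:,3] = [69, -12, -42]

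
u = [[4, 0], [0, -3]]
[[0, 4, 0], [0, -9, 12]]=u @ [[0, 1, 0], [0, 3, -4]]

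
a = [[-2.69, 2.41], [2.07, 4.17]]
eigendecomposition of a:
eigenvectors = [[-0.96, -0.31],[0.27, -0.95]]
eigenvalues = [-3.35, 4.83]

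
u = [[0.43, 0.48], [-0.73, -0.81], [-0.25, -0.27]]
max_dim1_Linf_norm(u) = 0.81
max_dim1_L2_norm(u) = 1.09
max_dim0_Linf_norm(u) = 0.81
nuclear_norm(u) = 1.32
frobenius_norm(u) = 1.32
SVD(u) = [[-0.49, -0.4], [0.83, 0.07], [0.28, -0.91]] @ diag([1.3189662468126102, 0.005295259111422868]) @ [[-0.67, -0.74], [0.74, -0.67]]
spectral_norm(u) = 1.32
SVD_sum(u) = [[0.43,0.48], [-0.73,-0.81], [-0.25,-0.27]] + [[-0.00,0.0], [0.00,-0.0], [-0.0,0.0]]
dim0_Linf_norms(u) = [0.73, 0.81]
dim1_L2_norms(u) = [0.64, 1.09, 0.37]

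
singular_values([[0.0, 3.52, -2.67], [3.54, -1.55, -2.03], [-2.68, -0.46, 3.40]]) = [6.17, 4.41, 0.29]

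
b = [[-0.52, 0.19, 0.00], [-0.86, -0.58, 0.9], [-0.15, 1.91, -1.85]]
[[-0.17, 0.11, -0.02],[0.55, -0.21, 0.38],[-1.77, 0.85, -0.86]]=b@[[0.15, -0.15, -0.08], [-0.48, 0.19, -0.31], [0.45, -0.25, 0.15]]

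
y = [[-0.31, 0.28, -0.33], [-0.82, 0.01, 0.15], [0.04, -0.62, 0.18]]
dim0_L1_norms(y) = [1.17, 0.91, 0.66]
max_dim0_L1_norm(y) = 1.17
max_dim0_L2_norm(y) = 0.88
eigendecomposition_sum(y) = [[(-0.2+0j), (-0.03-0j), -0.11-0.00j], [(-0.29+0j), (-0.04-0j), (-0.16-0j)], [-0.30+0.00j, (-0.04-0j), -0.16-0.00j]] + [[(-0.06+0.17j),0.15-0.06j,-0.11-0.06j],[-0.27-0.17j,0.02+0.28j,(0.15-0.16j)],[(0.17-0.28j),(-0.29+0.03j),0.17+0.15j]] + [[-0.06-0.17j, 0.15+0.06j, (-0.11+0.06j)], [(-0.27+0.17j), 0.02-0.28j, 0.15+0.16j], [(0.17+0.28j), -0.29-0.03j, 0.17-0.15j]]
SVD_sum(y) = [[-0.39, 0.15, -0.04], [-0.69, 0.28, -0.07], [0.26, -0.10, 0.03]] + [[0.1, 0.21, -0.12], [-0.13, -0.29, 0.17], [-0.21, -0.46, 0.26]] + [[-0.02, -0.09, -0.17],[0.01, 0.03, 0.05],[-0.01, -0.06, -0.11]]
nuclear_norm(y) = 1.86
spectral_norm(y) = 0.90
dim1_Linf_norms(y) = [0.33, 0.82, 0.62]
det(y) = -0.15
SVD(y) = [[-0.47, 0.37, 0.81], [-0.83, -0.50, -0.25], [0.31, -0.78, 0.54]] @ diag([0.9035311193284017, 0.7246325911643786, 0.23524269218737384]) @ [[0.92,-0.37,0.1], [0.37,0.81,-0.47], [-0.09,-0.47,-0.88]]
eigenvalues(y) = [(-0.4+0j), (0.14+0.61j), (0.14-0.61j)]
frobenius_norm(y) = 1.18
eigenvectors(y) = [[0.43+0.00j, (0.36-0.09j), 0.36+0.09j], [0.63+0.00j, (-0.02+0.65j), (-0.02-0.65j)], [0.65+0.00j, (-0.67+0j), (-0.67-0j)]]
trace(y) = -0.12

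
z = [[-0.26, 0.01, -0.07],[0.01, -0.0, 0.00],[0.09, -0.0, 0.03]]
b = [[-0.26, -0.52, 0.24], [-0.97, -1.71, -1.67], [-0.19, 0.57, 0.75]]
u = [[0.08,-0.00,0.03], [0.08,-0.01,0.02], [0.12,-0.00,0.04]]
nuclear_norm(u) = 0.19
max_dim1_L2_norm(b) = 2.58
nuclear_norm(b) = 3.76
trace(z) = -0.23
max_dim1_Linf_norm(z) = 0.26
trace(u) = 0.11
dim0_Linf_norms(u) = [0.12, 0.01, 0.04]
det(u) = 0.00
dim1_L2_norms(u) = [0.09, 0.08, 0.13]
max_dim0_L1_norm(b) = 2.8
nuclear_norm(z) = 0.29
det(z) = -0.00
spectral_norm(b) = 2.72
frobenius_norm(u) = 0.17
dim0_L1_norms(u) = [0.28, 0.01, 0.09]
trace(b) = -1.22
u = b @ z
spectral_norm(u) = 0.17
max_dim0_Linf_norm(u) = 0.12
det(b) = -0.67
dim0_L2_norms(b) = [1.02, 1.88, 1.85]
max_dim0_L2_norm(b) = 1.88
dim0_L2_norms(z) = [0.28, 0.01, 0.08]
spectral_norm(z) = 0.29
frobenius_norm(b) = 2.82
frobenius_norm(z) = 0.29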